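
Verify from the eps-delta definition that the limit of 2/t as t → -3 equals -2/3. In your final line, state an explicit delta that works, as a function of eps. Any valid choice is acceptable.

delta = min(3/2, (9/4)eps)

Fix eps > 0. We seek delta > 0 such that 0 < |t + 3| < delta implies |2/t + 2/3| < eps.
|2/t + 2/3| = 2·|-3 − t|/(3·|t|) = 2|t + 3|/(3|t|).
Restrict delta ≤ 3/2. Then |t + 3| < 3/2 gives |t| > 3/2, so 3|t| > 9/2.
Then |2/t + 2/3| < 2|t + 3|/(9/2), which is < eps when |t + 3| < (9/4)eps.
Take delta = min(3/2, (9/4)eps). Then 0 < |t + 3| < delta gives both |t + 3| < 3/2 and |t + 3| < (9/4)eps, so |2/t + 2/3| < eps.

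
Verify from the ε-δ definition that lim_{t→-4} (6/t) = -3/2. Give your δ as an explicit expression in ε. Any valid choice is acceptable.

Suppose ε > 0. We seek δ > 0 such that 0 < |t + 4| < δ implies |6/t + 3/2| < ε.
|6/t + 3/2| = 6·|-4 − t|/(4·|t|) = 6|t + 4|/(4|t|).
Require δ ≤ 2 so that |t| > 4 − 2 = 2, hence 4|t| > 8.
Then |6/t + 3/2| < 6|t + 4|/8, which is < ε when |t + 4| < (4/3)ε.
Take δ = min(2, (4/3)ε). Then 0 < |t + 4| < δ gives both |t + 4| < 2 and |t + 4| < (4/3)ε, so |6/t + 3/2| < ε.

δ = min(2, (4/3)ε)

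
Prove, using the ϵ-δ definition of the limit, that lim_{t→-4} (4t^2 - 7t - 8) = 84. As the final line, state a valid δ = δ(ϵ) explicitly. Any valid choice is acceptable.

δ = min(1, ϵ/43)

Fix ϵ > 0. We want δ > 0 such that 0 < |t + 4| < δ implies |(4t^2 - 7t - 8) − 84| < ϵ.
(4t^2 - 7t - 8) − 84 = 4t^2 - 7t - 92 = (t + 4)(4t - 23).
So |(4t^2 - 7t - 8) − 84| = |t + 4|·|4t - 23|.
Require δ ≤ 1. Then |t + 4| < 1 gives |t| < 5, and by the triangle inequality |4t - 23| ≤ 4·5 + 23 = 43.
Hence |(4t^2 - 7t - 8) − 84| ≤ 43|t + 4| < ϵ provided |t + 4| < ϵ/43.
Take δ = min(1, ϵ/43). Then 0 < |t + 4| < δ gives both |t + 4| < 1 and |t + 4| < ϵ/43, so |(4t^2 - 7t - 8) − 84| < ϵ.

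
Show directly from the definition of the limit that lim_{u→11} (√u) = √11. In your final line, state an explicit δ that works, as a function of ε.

Let ε > 0. We want δ > 0 such that 0 < |u − 11| < δ implies |√u − √11| < ε.
Rationalise: √u − √11 = (u − 11)/(√u + √11), so |√u − √11| = |u − 11|/(√u + √11).
Restrict δ ≤ 11 so that |u − 11| < 11 forces u > 0, and then √u + √11 > √11.
Hence |√u − √11| < |u − 11|/√11, which is < ε once |u − 11| < √11·ε.
Take δ = min(11, √11·ε). If 0 < |u − 11| < δ then u > 0 and |√u − √11| < |u − 11|/√11 < ε.

δ = min(11, √11·ε)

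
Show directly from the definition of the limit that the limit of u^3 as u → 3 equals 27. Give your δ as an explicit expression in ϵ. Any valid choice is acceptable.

Fix ϵ > 0. We seek δ > 0 with 0 < |u − 3| < δ ⇒ |u^3 − 27| < ϵ.
Factor: u^3 − 27 = (u − 3)(u^2 + 3u + 9), so |u^3 − 27| = |u − 3|·|u^2 + 3u + 9|.
Impose δ ≤ 1 so that |u| < 4; then |u^2 + 3u + 9| ≤ 37.
Hence |u^3 − 27| ≤ 37|u − 3|, which is < ϵ once |u − 3| < ϵ/37.
Take δ = min(1, ϵ/37). If 0 < |u − 3| < δ then both bounds hold and |u^3 − 27| ≤ 37|u − 3| < 37·(ϵ/37) = ϵ.

δ = min(1, ϵ/37)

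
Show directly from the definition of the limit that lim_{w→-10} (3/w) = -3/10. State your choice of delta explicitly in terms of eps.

Suppose eps > 0. We seek delta > 0 such that 0 < |w + 10| < delta implies |3/w + 3/10| < eps.
|3/w + 3/10| = 3·|-10 − w|/(10·|w|) = 3|w + 10|/(10|w|).
Restrict delta ≤ 5. Then |w + 10| < 5 gives |w| > 5, so 10|w| > 50.
Then |3/w + 3/10| < 3|w + 10|/50, which is < eps when |w + 10| < (50/3)eps.
Take delta = min(5, (50/3)eps). Then 0 < |w + 10| < delta gives both |w + 10| < 5 and |w + 10| < (50/3)eps, so |3/w + 3/10| < eps.

delta = min(5, (50/3)eps)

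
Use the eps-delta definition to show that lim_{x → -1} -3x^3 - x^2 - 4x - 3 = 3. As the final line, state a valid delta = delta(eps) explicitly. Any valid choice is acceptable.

delta = min(2, eps/39)

Let eps > 0. We want delta > 0 such that 0 < |x + 1| < delta implies |(-3x^3 - x^2 - 4x - 3) − 3| < eps.
(-3x^3 - x^2 - 4x - 3) − 3 = -3x^3 - x^2 - 4x - 6 = (x + 1)(-3x^2 + 2x - 6).
So |(-3x^3 - x^2 - 4x - 3) − 3| = |x + 1|·|-3x^2 + 2x - 6|.
Require delta ≤ 2. Then |x + 1| < 2 gives |x| < 3, and by the triangle inequality |-3x^2 + 2x - 6| ≤ 3·3^2 + 2·3 + 6 = 39.
Hence |(-3x^3 - x^2 - 4x - 3) − 3| ≤ 39|x + 1| < eps provided |x + 1| < eps/39.
Choosing delta = min(2, eps/39) ensures both conditions, hence |(-3x^3 - x^2 - 4x - 3) − 3| < eps.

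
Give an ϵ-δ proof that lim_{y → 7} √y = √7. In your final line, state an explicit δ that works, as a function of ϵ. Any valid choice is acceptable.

δ = min(7, √7·ϵ)

Let ϵ > 0 be given. We want δ > 0 such that 0 < |y − 7| < δ implies |√y − √7| < ϵ.
Multiplying by the conjugate, |√y − √7| = |y − 7|/(√y + √7).
Restrict δ ≤ 7 so that |y − 7| < 7 forces y > 0, and then √y + √7 > √7.
Hence |√y − √7| < |y − 7|/√7, which is < ϵ once |y − 7| < √7·ϵ.
Take δ = min(7, √7·ϵ). If 0 < |y − 7| < δ then y > 0 and |√y − √7| < |y − 7|/√7 < ϵ.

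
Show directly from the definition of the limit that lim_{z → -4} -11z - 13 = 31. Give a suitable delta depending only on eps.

delta = eps/11

Fix eps > 0. We need delta > 0 so that 0 < |z + 4| < delta implies |(-11z - 13) − 31| < eps.
Since (-11z - 13) − 31 = -11(z + 4), we have |(-11z - 13) − 31| = 11|z + 4|.
So 11|z + 4| < eps exactly when |z + 4| < eps/11.
Take delta = eps/11. If 0 < |z + 4| < delta then |(-11z - 13) − 31| = 11|z + 4| < 11·(eps/11) = eps.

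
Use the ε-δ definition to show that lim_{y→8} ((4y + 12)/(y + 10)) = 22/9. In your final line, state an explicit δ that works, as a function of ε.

Fix ε > 0. We want δ > 0 with 0 < |y − 8| < δ ⇒ |(4y + 12)/(y + 10) − (22/9)| < ε.
Combining over a common denominator, (4y + 12)/(y + 10) − (22/9) = [(4y + 12)·18 − 44·(y + 10)] / [18·(y + 10)] = 28(y − 8) / (18(y + 10)).
So |(4y + 12)/(y + 10) − (22/9)| = 28|y − 8| / (18·|y + 10|).
Require δ ≤ 9, so |y + 10| ≥ |18| − |y − 8| > 18 − 9 = 9.
Hence |(4y + 12)/(y + 10) − (22/9)| < 28|y − 8|/(18·9) = (14/81)|y − 8|, which is < ε once |y − 8| < (81/14)ε.
Take δ = min(9, (81/14)ε). Then 0 < |y − 8| < δ forces both bounds, so |(4y + 12)/(y + 10) − (22/9)| < ε.

δ = min(9, (81/14)ε)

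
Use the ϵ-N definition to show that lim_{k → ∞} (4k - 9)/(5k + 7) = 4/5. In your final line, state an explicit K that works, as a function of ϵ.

Fix ϵ > 0. For k ≥ 1, |(4k - 9)/(5k + 7) − (4/5)| = |-73|/(5(5k + 7)) = 73/(5(5k + 7)).
Since 5k + 7 ≥ 5k for k ≥ 1, this is ≤ 73/(5·5k) = (73/25)/k.
So |(4k - 9)/(5k + 7) − (4/5)| < ϵ whenever k > (73/25)/ϵ.
Take K = (73/25)/ϵ. If k > K then |(4k - 9)/(5k + 7) − (4/5)| ≤ (73/25)/k < ϵ.

K = (73/25)/ϵ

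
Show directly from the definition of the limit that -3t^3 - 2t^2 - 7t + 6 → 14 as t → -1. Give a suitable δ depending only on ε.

δ = min(1, ε/22)

Let ε > 0. We want δ > 0 such that 0 < |t + 1| < δ implies |(-3t^3 - 2t^2 - 7t + 6) − 14| < ε.
(-3t^3 - 2t^2 - 7t + 6) − 14 = -3t^3 - 2t^2 - 7t - 8 = (t + 1)(-3t^2 + t - 8).
So |(-3t^3 - 2t^2 - 7t + 6) − 14| = |t + 1|·|-3t^2 + t - 8|.
Assume first that |t + 1| < 1, so |t| < 2. Then |-3t^2 + t - 8| ≤ 3·2^2 + 2 + 8 = 22.
Hence |(-3t^3 - 2t^2 - 7t + 6) − 14| ≤ 22|t + 1| < ε provided |t + 1| < ε/22.
Take δ = min(1, ε/22). Then 0 < |t + 1| < δ gives both |t + 1| < 1 and |t + 1| < ε/22, so |(-3t^3 - 2t^2 - 7t + 6) − 14| < ε.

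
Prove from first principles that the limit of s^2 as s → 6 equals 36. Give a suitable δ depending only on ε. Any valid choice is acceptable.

δ = min(1, ε/13)

Let ε > 0 be given. We seek δ > 0 with 0 < |s − 6| < δ ⇒ |s^2 − 36| < ε.
Factor: s^2 − 36 = (s − 6)(s + 6), so |s^2 − 36| = |s − 6|·|s + 6|.
Restrict δ ≤ 1. Then |s − 6| < 1 gives |s| < 7, so by the triangle inequality |s + 6| ≤ 7 + 6 = 13.
Hence |s^2 − 36| ≤ 13|s − 6|, which is < ε once |s − 6| < ε/13.
Take δ = min(1, ε/13). If 0 < |s − 6| < δ then both bounds hold and |s^2 − 36| ≤ 13|s − 6| < 13·(ε/13) = ε.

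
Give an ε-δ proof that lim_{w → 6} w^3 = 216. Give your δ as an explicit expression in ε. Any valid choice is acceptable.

Suppose ε > 0. We seek δ > 0 with 0 < |w − 6| < δ ⇒ |w^3 − 216| < ε.
Factor: w^3 − 216 = (w − 6)(w^2 + 6w + 36), so |w^3 − 216| = |w − 6|·|w^2 + 6w + 36|.
Impose δ ≤ 2 so that |w| < 8; then |w^2 + 6w + 36| ≤ 148.
Hence |w^3 − 216| ≤ 148|w − 6|, which is < ε once |w − 6| < ε/148.
Take δ = min(2, ε/148). If 0 < |w − 6| < δ then both bounds hold and |w^3 − 216| ≤ 148|w − 6| < 148·(ε/148) = ε.

δ = min(2, ε/148)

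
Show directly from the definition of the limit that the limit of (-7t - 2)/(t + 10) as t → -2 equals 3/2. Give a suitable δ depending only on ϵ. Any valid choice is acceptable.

δ = min(4, (8/17)ϵ)

Fix ϵ > 0. We want δ > 0 with 0 < |t + 2| < δ ⇒ |(-7t - 2)/(t + 10) − (3/2)| < ϵ.
Combining over a common denominator, (-7t - 2)/(t + 10) − (3/2) = [(-7t - 2)·8 − 12·(t + 10)] / [8·(t + 10)] = -68(t + 2) / (8(t + 10)).
So |(-7t - 2)/(t + 10) − (3/2)| = 68|t + 2| / (8·|t + 10|).
Restrict δ ≤ 4. Then |t + 2| < 4 gives |t + 10| = |(t + 2) + 8| ≥ 8 − 4 = 4.
Hence |(-7t - 2)/(t + 10) − (3/2)| < 68|t + 2|/(8·4) = (17/8)|t + 2|, which is < ϵ once |t + 2| < (8/17)ϵ.
Take δ = min(4, (8/17)ϵ). Then 0 < |t + 2| < δ forces both bounds, so |(-7t - 2)/(t + 10) − (3/2)| < ϵ.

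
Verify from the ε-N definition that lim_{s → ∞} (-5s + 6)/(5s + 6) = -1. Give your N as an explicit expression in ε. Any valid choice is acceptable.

N = (12/5)/ε

Let ε > 0. We seek N > 0 such that s > N implies |(-5s + 6)/(5s + 6) + 1| < ε.
(-5s + 6)/(5s + 6) + 1 = (5(-5s + 6) − (-5)(5s + 6)) / (5(5s + 6)) = 60/(5(5s + 6)).
For s > 0 we have 5s + 6 > 5s, so |(-5s + 6)/(5s + 6) + 1| = 60/(5(5s + 6)) < 60/(5·5s) = (12/5)/s.
Thus |(-5s + 6)/(5s + 6) + 1| < ε whenever s > (12/5)/ε.
Take N = (12/5)/ε. If s > N then |(-5s + 6)/(5s + 6) + 1| < (12/5)/s < ε.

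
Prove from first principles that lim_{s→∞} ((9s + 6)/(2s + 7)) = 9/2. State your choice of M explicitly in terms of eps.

Let eps > 0 be given. We seek M > 0 such that s > M implies |(9s + 6)/(2s + 7) − (9/2)| < eps.
(9s + 6)/(2s + 7) − (9/2) = (2(9s + 6) − 9(2s + 7)) / (2(2s + 7)) = -51/(2(2s + 7)).
For s > 0 we have 2s + 7 > 2s, so |(9s + 6)/(2s + 7) − (9/2)| = 51/(2(2s + 7)) < 51/(2·2s) = (51/4)/s.
Thus |(9s + 6)/(2s + 7) − (9/2)| < eps whenever s > (51/4)/eps.
Take M = (51/4)/eps. If s > M then |(9s + 6)/(2s + 7) − (9/2)| < (51/4)/s < eps.

M = (51/4)/eps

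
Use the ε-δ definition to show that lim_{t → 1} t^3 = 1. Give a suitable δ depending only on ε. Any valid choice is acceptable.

Let ε > 0. We seek δ > 0 with 0 < |t − 1| < δ ⇒ |t^3 − 1| < ε.
Factor: t^3 − 1 = (t − 1)(t^2 + t + 1), so |t^3 − 1| = |t − 1|·|t^2 + t + 1|.
Impose δ ≤ 1 so that |t| < 2; then |t^2 + t + 1| ≤ 7.
Hence |t^3 − 1| ≤ 7|t − 1|, which is < ε once |t − 1| < ε/7.
Take δ = min(1, ε/7). If 0 < |t − 1| < δ then both bounds hold and |t^3 − 1| ≤ 7|t − 1| < 7·(ε/7) = ε.

δ = min(1, ε/7)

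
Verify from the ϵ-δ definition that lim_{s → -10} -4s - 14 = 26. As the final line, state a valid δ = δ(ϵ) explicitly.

Let ϵ > 0. We need δ > 0 so that 0 < |s + 10| < δ implies |(-4s - 14) − 26| < ϵ.
Since (-4s - 14) − 26 = -4(s + 10), we have |(-4s - 14) − 26| = 4|s + 10|.
So 4|s + 10| < ϵ exactly when |s + 10| < ϵ/4.
Choosing δ = ϵ/4 gives |(-4s - 14) − 26| = 4|s + 10| < ϵ whenever |s + 10| < δ.

δ = ϵ/4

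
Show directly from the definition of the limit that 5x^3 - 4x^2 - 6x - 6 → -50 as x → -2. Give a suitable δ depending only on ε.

δ = min(1, ε/109)

Fix ε > 0. We want δ > 0 such that 0 < |x + 2| < δ implies |(5x^3 - 4x^2 - 6x - 6) + 50| < ε.
(5x^3 - 4x^2 - 6x - 6) + 50 = 5x^3 - 4x^2 - 6x + 44 = (x + 2)(5x^2 - 14x + 22).
So |(5x^3 - 4x^2 - 6x - 6) + 50| = |x + 2|·|5x^2 - 14x + 22|.
Require δ ≤ 1. Then |x + 2| < 1 gives |x| < 3, and by the triangle inequality |5x^2 - 14x + 22| ≤ 5·3^2 + 14·3 + 22 = 109.
Hence |(5x^3 - 4x^2 - 6x - 6) + 50| ≤ 109|x + 2| < ε provided |x + 2| < ε/109.
Choosing δ = min(1, ε/109) ensures both conditions, hence |(5x^3 - 4x^2 - 6x - 6) + 50| < ε.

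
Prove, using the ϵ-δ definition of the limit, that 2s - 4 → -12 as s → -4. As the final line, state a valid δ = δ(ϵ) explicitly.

Suppose ϵ > 0. We need δ > 0 so that 0 < |s + 4| < δ implies |(2s - 4) + 12| < ϵ.
|(2s - 4) + 12| = |2s + 8| = 2|s + 4|.
Thus it suffices that |s + 4| < ϵ/2.
Take δ = ϵ/2. If 0 < |s + 4| < δ then |(2s - 4) + 12| = 2|s + 4| < 2·(ϵ/2) = ϵ.

δ = ϵ/2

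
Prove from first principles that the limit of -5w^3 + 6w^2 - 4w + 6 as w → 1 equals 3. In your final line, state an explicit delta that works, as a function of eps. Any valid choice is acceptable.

delta = min(1, eps/25)

Fix eps > 0. We want delta > 0 such that 0 < |w − 1| < delta implies |(-5w^3 + 6w^2 - 4w + 6) − 3| < eps.
(-5w^3 + 6w^2 - 4w + 6) − 3 = -5w^3 + 6w^2 - 4w + 3 = (w − 1)(-5w^2 + w - 3).
So |(-5w^3 + 6w^2 - 4w + 6) − 3| = |w − 1|·|-5w^2 + w - 3|.
Require delta ≤ 1. Then |w − 1| < 1 gives |w| < 2, and by the triangle inequality |-5w^2 + w - 3| ≤ 5·2^2 + 2 + 3 = 25.
Hence |(-5w^3 + 6w^2 - 4w + 6) − 3| ≤ 25|w − 1| < eps provided |w − 1| < eps/25.
Choosing delta = min(1, eps/25) ensures both conditions, hence |(-5w^3 + 6w^2 - 4w + 6) − 3| < eps.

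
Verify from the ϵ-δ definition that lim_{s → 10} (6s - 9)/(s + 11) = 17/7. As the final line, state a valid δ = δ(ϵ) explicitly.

Suppose ϵ > 0. We want δ > 0 with 0 < |s − 10| < δ ⇒ |(6s - 9)/(s + 11) − (17/7)| < ϵ.
Combining over a common denominator, (6s - 9)/(s + 11) − (17/7) = [(6s - 9)·21 − 51·(s + 11)] / [21·(s + 11)] = 75(s − 10) / (21(s + 11)).
So |(6s - 9)/(s + 11) − (17/7)| = 75|s − 10| / (21·|s + 11|).
Restrict δ ≤ 21/2. Then |s − 10| < 21/2 gives |s + 11| = |(s − 10) + 21| ≥ 21 − 21/2 = 21/2.
Hence |(6s - 9)/(s + 11) − (17/7)| < 75|s − 10|/(21·(21/2)) = (50/147)|s − 10|, which is < ϵ once |s − 10| < (147/50)ϵ.
Take δ = min(21/2, (147/50)ϵ). Then 0 < |s − 10| < δ forces both bounds, so |(6s - 9)/(s + 11) − (17/7)| < ϵ.

δ = min(21/2, (147/50)ϵ)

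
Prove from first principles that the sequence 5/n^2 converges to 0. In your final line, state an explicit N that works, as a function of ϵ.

N = (5/ϵ)^{1/2}

Fix ϵ > 0. For n ≥ 1, |5/n^2 − 0| = 5/n^2.
5/n^2 < ϵ ⇔ n^2 > 5/ϵ ⇔ n > (5/ϵ)^{1/2}.
Take N = (5/ϵ)^{1/2}. Then n > N implies 5/n^2 < ϵ.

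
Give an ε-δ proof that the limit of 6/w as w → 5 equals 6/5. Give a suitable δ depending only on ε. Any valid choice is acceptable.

Fix ε > 0. We seek δ > 0 such that 0 < |w − 5| < δ implies |6/w − (6/5)| < ε.
|6/w − (6/5)| = 6·|5 − w|/(5·|w|) = 6|w − 5|/(5|w|).
Require δ ≤ 5/2 so that |w| > 5 − 5/2 = 5/2, hence 5|w| > 25/2.
Then |6/w − (6/5)| < 6|w − 5|/(25/2), which is < ε when |w − 5| < (25/12)ε.
Take δ = min(5/2, (25/12)ε). Then 0 < |w − 5| < δ gives both |w − 5| < 5/2 and |w − 5| < (25/12)ε, so |6/w − (6/5)| < ε.

δ = min(5/2, (25/12)ε)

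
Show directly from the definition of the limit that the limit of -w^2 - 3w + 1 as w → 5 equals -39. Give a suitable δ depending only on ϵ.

δ = min(1, ϵ/14)

Suppose ϵ > 0. We want δ > 0 such that 0 < |w − 5| < δ implies |(-w^2 - 3w + 1) + 39| < ϵ.
(-w^2 - 3w + 1) + 39 = -w^2 - 3w + 40 = (w − 5)(-w - 8).
So |(-w^2 - 3w + 1) + 39| = |w − 5|·|-w - 8|.
Require δ ≤ 1. Then |w − 5| < 1 gives |w| < 6, and by the triangle inequality |-w - 8| ≤ 6 + 8 = 14.
Hence |(-w^2 - 3w + 1) + 39| ≤ 14|w − 5| < ϵ provided |w − 5| < ϵ/14.
Choosing δ = min(1, ϵ/14) ensures both conditions, hence |(-w^2 - 3w + 1) + 39| < ϵ.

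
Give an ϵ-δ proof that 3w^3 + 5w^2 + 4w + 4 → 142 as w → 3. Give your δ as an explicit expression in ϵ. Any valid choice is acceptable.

Suppose ϵ > 0. We want δ > 0 such that 0 < |w − 3| < δ implies |(3w^3 + 5w^2 + 4w + 4) − 142| < ϵ.
(3w^3 + 5w^2 + 4w + 4) − 142 = 3w^3 + 5w^2 + 4w - 138 = (w − 3)(3w^2 + 14w + 46).
So |(3w^3 + 5w^2 + 4w + 4) − 142| = |w − 3|·|3w^2 + 14w + 46|.
Require δ ≤ 1. Then |w − 3| < 1 gives |w| < 4, and by the triangle inequality |3w^2 + 14w + 46| ≤ 3·4^2 + 14·4 + 46 = 150.
Hence |(3w^3 + 5w^2 + 4w + 4) − 142| ≤ 150|w − 3| < ϵ provided |w − 3| < ϵ/150.
Choosing δ = min(1, ϵ/150) ensures both conditions, hence |(3w^3 + 5w^2 + 4w + 4) − 142| < ϵ.

δ = min(1, ϵ/150)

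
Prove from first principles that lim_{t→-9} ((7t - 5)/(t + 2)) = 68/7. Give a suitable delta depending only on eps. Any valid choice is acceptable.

delta = min(7/2, (49/38)eps)

Let eps > 0. We want delta > 0 with 0 < |t + 9| < delta ⇒ |(7t - 5)/(t + 2) − (68/7)| < eps.
Combining over a common denominator, (7t - 5)/(t + 2) − (68/7) = [(7t - 5)·(-7) − (-68)·(t + 2)] / [(-7)·(t + 2)] = 19(t + 9) / ((-7)(t + 2)).
So |(7t - 5)/(t + 2) − (68/7)| = 19|t + 9| / (7·|t + 2|).
Require delta ≤ 7/2, so |t + 2| ≥ |-7| − |t + 9| > 7 − 7/2 = 7/2.
Hence |(7t - 5)/(t + 2) − (68/7)| < 19|t + 9|/(7·(7/2)) = (38/49)|t + 9|, which is < eps once |t + 9| < (49/38)eps.
Take delta = min(7/2, (49/38)eps). Then 0 < |t + 9| < delta forces both bounds, so |(7t - 5)/(t + 2) − (68/7)| < eps.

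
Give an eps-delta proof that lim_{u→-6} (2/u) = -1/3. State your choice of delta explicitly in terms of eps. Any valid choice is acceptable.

Let eps > 0. We seek delta > 0 such that 0 < |u + 6| < delta implies |2/u + 1/3| < eps.
|2/u + 1/3| = 2·|-6 − u|/(6·|u|) = 2|u + 6|/(6|u|).
Restrict delta ≤ 3. Then |u + 6| < 3 gives |u| > 3, so 6|u| > 18.
Then |2/u + 1/3| < 2|u + 6|/18, which is < eps when |u + 6| < 9eps.
Take delta = min(3, 9eps). Then 0 < |u + 6| < delta gives both |u + 6| < 3 and |u + 6| < 9eps, so |2/u + 1/3| < eps.

delta = min(3, 9eps)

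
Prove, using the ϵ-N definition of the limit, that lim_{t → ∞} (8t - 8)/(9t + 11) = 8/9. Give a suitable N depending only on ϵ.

N = (160/81)/ϵ

Let ϵ > 0. We seek N > 0 such that t > N implies |(8t - 8)/(9t + 11) − (8/9)| < ϵ.
(8t - 8)/(9t + 11) − (8/9) = (9(8t - 8) − 8(9t + 11)) / (9(9t + 11)) = -160/(9(9t + 11)).
For t > 0 we have 9t + 11 > 9t, so |(8t - 8)/(9t + 11) − (8/9)| = 160/(9(9t + 11)) < 160/(9·9t) = (160/81)/t.
Thus |(8t - 8)/(9t + 11) − (8/9)| < ϵ whenever t > (160/81)/ϵ.
Take N = (160/81)/ϵ. If t > N then |(8t - 8)/(9t + 11) − (8/9)| < (160/81)/t < ϵ.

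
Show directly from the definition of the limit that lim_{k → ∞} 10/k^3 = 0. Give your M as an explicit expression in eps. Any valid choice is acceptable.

Let eps > 0 be given. For k ≥ 1, |10/k^3 − 0| = 10/k^3.
10/k^3 < eps ⇔ k^3 > 10/eps ⇔ k > (10/eps)^{1/3}.
Take M = (10/eps)^{1/3}. Then k > M implies 10/k^3 < eps.

M = (10/eps)^{1/3}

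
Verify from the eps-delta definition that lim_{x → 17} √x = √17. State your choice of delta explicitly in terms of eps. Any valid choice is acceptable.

delta = min(17, √17·eps)

Let eps > 0 be given. We want delta > 0 such that 0 < |x − 17| < delta implies |√x − √17| < eps.
Rationalise: √x − √17 = (x − 17)/(√x + √17), so |√x − √17| = |x − 17|/(√x + √17).
Restrict delta ≤ 17 so that |x − 17| < 17 forces x > 0, and then √x + √17 > √17.
Hence |√x − √17| < |x − 17|/√17, which is < eps once |x − 17| < √17·eps.
Take delta = min(17, √17·eps). If 0 < |x − 17| < delta then x > 0 and |√x − √17| < |x − 17|/√17 < eps.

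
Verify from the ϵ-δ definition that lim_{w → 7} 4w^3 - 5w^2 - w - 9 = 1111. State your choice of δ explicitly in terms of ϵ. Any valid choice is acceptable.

δ = min(2, ϵ/691)

Let ϵ > 0 be given. We want δ > 0 such that 0 < |w − 7| < δ implies |(4w^3 - 5w^2 - w - 9) − 1111| < ϵ.
(4w^3 - 5w^2 - w - 9) − 1111 = 4w^3 - 5w^2 - w - 1120 = (w − 7)(4w^2 + 23w + 160).
So |(4w^3 - 5w^2 - w - 9) − 1111| = |w − 7|·|4w^2 + 23w + 160|.
Require δ ≤ 2. Then |w − 7| < 2 gives |w| < 9, and by the triangle inequality |4w^2 + 23w + 160| ≤ 4·9^2 + 23·9 + 160 = 691.
Hence |(4w^3 - 5w^2 - w - 9) − 1111| ≤ 691|w − 7| < ϵ provided |w − 7| < ϵ/691.
Choosing δ = min(2, ϵ/691) ensures both conditions, hence |(4w^3 - 5w^2 - w - 9) − 1111| < ϵ.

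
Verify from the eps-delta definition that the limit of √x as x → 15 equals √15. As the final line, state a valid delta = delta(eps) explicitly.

Suppose eps > 0. We want delta > 0 such that 0 < |x − 15| < delta implies |√x − √15| < eps.
Rationalise: √x − √15 = (x − 15)/(√x + √15), so |√x − √15| = |x − 15|/(√x + √15).
Restrict delta ≤ 15 so that |x − 15| < 15 forces x > 0, and then √x + √15 > √15.
Hence |√x − √15| < |x − 15|/√15, which is < eps once |x − 15| < √15·eps.
Take delta = min(15, √15·eps). If 0 < |x − 15| < delta then x > 0 and |√x − √15| < |x − 15|/√15 < eps.

delta = min(15, √15·eps)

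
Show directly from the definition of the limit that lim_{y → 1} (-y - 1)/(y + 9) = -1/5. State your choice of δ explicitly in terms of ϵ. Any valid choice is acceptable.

δ = min(5, (25/4)ϵ)

Let ϵ > 0 be given. We want δ > 0 with 0 < |y − 1| < δ ⇒ |(-y - 1)/(y + 9) + 1/5| < ϵ.
Combining over a common denominator, (-y - 1)/(y + 9) + 1/5 = [(-y - 1)·10 − (-2)·(y + 9)] / [10·(y + 9)] = -8(y − 1) / (10(y + 9)).
So |(-y - 1)/(y + 9) + 1/5| = 8|y − 1| / (10·|y + 9|).
Restrict δ ≤ 5. Then |y − 1| < 5 gives |y + 9| = |(y − 1) + 10| ≥ 10 − 5 = 5.
Hence |(-y - 1)/(y + 9) + 1/5| < 8|y − 1|/(10·5) = (4/25)|y − 1|, which is < ϵ once |y − 1| < (25/4)ϵ.
Take δ = min(5, (25/4)ϵ). Then 0 < |y − 1| < δ forces both bounds, so |(-y - 1)/(y + 9) + 1/5| < ϵ.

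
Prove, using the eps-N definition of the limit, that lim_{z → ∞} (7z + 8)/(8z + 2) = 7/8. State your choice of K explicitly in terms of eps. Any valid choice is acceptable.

Fix eps > 0. We seek K > 0 such that z > K implies |(7z + 8)/(8z + 2) − (7/8)| < eps.
(7z + 8)/(8z + 2) − (7/8) = (8(7z + 8) − 7(8z + 2)) / (8(8z + 2)) = 50/(8(8z + 2)).
For z > 0 we have 8z + 2 > 8z, so |(7z + 8)/(8z + 2) − (7/8)| = 50/(8(8z + 2)) < 50/(8·8z) = (25/32)/z.
Thus |(7z + 8)/(8z + 2) − (7/8)| < eps whenever z > (25/32)/eps.
Take K = (25/32)/eps. If z > K then |(7z + 8)/(8z + 2) − (7/8)| < (25/32)/z < eps.

K = (25/32)/eps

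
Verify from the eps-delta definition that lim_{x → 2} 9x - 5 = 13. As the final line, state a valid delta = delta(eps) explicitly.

delta = eps/9

Fix eps > 0. We need delta > 0 so that 0 < |x − 2| < delta implies |(9x - 5) − 13| < eps.
Since (9x - 5) − 13 = 9(x − 2), we have |(9x - 5) − 13| = 9|x − 2|.
Thus it suffices that |x − 2| < eps/9.
Choosing delta = eps/9 gives |(9x - 5) − 13| = 9|x − 2| < eps whenever |x − 2| < delta.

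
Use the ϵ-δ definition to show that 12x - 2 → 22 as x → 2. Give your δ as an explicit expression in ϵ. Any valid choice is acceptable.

Fix ϵ > 0. We need δ > 0 so that 0 < |x − 2| < δ implies |(12x - 2) − 22| < ϵ.
Since (12x - 2) − 22 = 12(x − 2), we have |(12x - 2) − 22| = 12|x − 2|.
So 12|x − 2| < ϵ exactly when |x − 2| < ϵ/12.
Choosing δ = ϵ/12 gives |(12x - 2) − 22| = 12|x − 2| < ϵ whenever |x − 2| < δ.

δ = ϵ/12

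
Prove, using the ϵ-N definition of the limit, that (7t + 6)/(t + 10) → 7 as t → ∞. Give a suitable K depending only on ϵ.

K = 64/ϵ

Let ϵ > 0 be given. We seek K > 0 such that t > K implies |(7t + 6)/(t + 10) − 7| < ϵ.
(7t + 6)/(t + 10) − 7 = ((7t + 6) − 7(t + 10)) / ((t + 10)) = -64/((t + 10)).
For t > 0 we have t + 10 > t, so |(7t + 6)/(t + 10) − 7| = 64/((t + 10)) < 64/(t) = 64/t.
Thus |(7t + 6)/(t + 10) − 7| < ϵ whenever t > 64/ϵ.
Take K = 64/ϵ. If t > K then |(7t + 6)/(t + 10) − 7| < 64/t < ϵ.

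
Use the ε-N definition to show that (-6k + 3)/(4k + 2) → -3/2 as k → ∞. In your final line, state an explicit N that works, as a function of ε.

Let ε > 0 be given. For k ≥ 1, |(-6k + 3)/(4k + 2) + 3/2| = |24|/(4(4k + 2)) = 24/(4(4k + 2)).
Since 4k + 2 ≥ 4k for k ≥ 1, this is ≤ 24/(4·4k) = (3/2)/k.
So |(-6k + 3)/(4k + 2) + 3/2| < ε whenever k > (3/2)/ε.
Take N = (3/2)/ε. If k > N then |(-6k + 3)/(4k + 2) + 3/2| ≤ (3/2)/k < ε.

N = (3/2)/ε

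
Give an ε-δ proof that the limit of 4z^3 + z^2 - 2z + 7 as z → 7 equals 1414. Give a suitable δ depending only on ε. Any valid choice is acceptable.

Let ε > 0. We want δ > 0 such that 0 < |z − 7| < δ implies |(4z^3 + z^2 - 2z + 7) − 1414| < ε.
(4z^3 + z^2 - 2z + 7) − 1414 = 4z^3 + z^2 - 2z - 1407 = (z − 7)(4z^2 + 29z + 201).
So |(4z^3 + z^2 - 2z + 7) − 1414| = |z − 7|·|4z^2 + 29z + 201|.
Require δ ≤ 1. Then |z − 7| < 1 gives |z| < 8, and by the triangle inequality |4z^2 + 29z + 201| ≤ 4·8^2 + 29·8 + 201 = 689.
Hence |(4z^3 + z^2 - 2z + 7) − 1414| ≤ 689|z − 7| < ε provided |z − 7| < ε/689.
Take δ = min(1, ε/689). Then 0 < |z − 7| < δ gives both |z − 7| < 1 and |z − 7| < ε/689, so |(4z^3 + z^2 - 2z + 7) − 1414| < ε.

δ = min(1, ε/689)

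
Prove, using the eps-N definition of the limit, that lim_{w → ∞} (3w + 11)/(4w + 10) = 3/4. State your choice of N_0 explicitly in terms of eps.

Fix eps > 0. We seek N_0 > 0 such that w > N_0 implies |(3w + 11)/(4w + 10) − (3/4)| < eps.
(3w + 11)/(4w + 10) − (3/4) = (4(3w + 11) − 3(4w + 10)) / (4(4w + 10)) = 14/(4(4w + 10)).
For w > 0 we have 4w + 10 > 4w, so |(3w + 11)/(4w + 10) − (3/4)| = 14/(4(4w + 10)) < 14/(4·4w) = (7/8)/w.
Thus |(3w + 11)/(4w + 10) − (3/4)| < eps whenever w > (7/8)/eps.
Take N_0 = (7/8)/eps. If w > N_0 then |(3w + 11)/(4w + 10) − (3/4)| < (7/8)/w < eps.

N_0 = (7/8)/eps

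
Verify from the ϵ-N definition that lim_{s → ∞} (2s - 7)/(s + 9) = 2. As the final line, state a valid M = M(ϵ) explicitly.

M = 25/ϵ

Let ϵ > 0. We seek M > 0 such that s > M implies |(2s - 7)/(s + 9) − 2| < ϵ.
(2s - 7)/(s + 9) − 2 = ((2s - 7) − 2(s + 9)) / ((s + 9)) = -25/((s + 9)).
For s > 0 we have s + 9 > s, so |(2s - 7)/(s + 9) − 2| = 25/((s + 9)) < 25/(s) = 25/s.
Thus |(2s - 7)/(s + 9) − 2| < ϵ whenever s > 25/ϵ.
Take M = 25/ϵ. If s > M then |(2s - 7)/(s + 9) − 2| < 25/s < ϵ.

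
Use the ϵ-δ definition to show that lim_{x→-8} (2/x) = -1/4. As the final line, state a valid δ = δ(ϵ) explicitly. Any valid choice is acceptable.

δ = min(4, 16ϵ)

Let ϵ > 0. We seek δ > 0 such that 0 < |x + 8| < δ implies |2/x + 1/4| < ϵ.
|2/x + 1/4| = 2·|-8 − x|/(8·|x|) = 2|x + 8|/(8|x|).
Restrict δ ≤ 4. Then |x + 8| < 4 gives |x| > 4, so 8|x| > 32.
Then |2/x + 1/4| < 2|x + 8|/32, which is < ϵ when |x + 8| < 16ϵ.
Take δ = min(4, 16ϵ). Then 0 < |x + 8| < δ gives both |x + 8| < 4 and |x + 8| < 16ϵ, so |2/x + 1/4| < ϵ.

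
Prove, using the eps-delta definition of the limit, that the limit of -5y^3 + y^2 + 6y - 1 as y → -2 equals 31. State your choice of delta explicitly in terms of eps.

Fix eps > 0. We want delta > 0 such that 0 < |y + 2| < delta implies |(-5y^3 + y^2 + 6y - 1) − 31| < eps.
(-5y^3 + y^2 + 6y - 1) − 31 = -5y^3 + y^2 + 6y - 32 = (y + 2)(-5y^2 + 11y - 16).
So |(-5y^3 + y^2 + 6y - 1) − 31| = |y + 2|·|-5y^2 + 11y - 16|.
Assume first that |y + 2| < 2, so |y| < 4. Then |-5y^2 + 11y - 16| ≤ 5·4^2 + 11·4 + 16 = 140.
Hence |(-5y^3 + y^2 + 6y - 1) − 31| ≤ 140|y + 2| < eps provided |y + 2| < eps/140.
Choosing delta = min(2, eps/140) ensures both conditions, hence |(-5y^3 + y^2 + 6y - 1) − 31| < eps.

delta = min(2, eps/140)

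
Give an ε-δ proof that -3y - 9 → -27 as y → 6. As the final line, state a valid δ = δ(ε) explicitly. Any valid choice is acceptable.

δ = ε/3

Let ε > 0 be given. We need δ > 0 so that 0 < |y − 6| < δ implies |(-3y - 9) + 27| < ε.
Since (-3y - 9) + 27 = -3(y − 6), we have |(-3y - 9) + 27| = 3|y − 6|.
So 3|y − 6| < ε exactly when |y − 6| < ε/3.
Choosing δ = ε/3 gives |(-3y - 9) + 27| = 3|y − 6| < ε whenever |y − 6| < δ.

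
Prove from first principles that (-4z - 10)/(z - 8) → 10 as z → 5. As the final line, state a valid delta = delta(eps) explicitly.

Let eps > 0 be given. We want delta > 0 with 0 < |z − 5| < delta ⇒ |(-4z - 10)/(z - 8) − 10| < eps.
Combining over a common denominator, (-4z - 10)/(z - 8) − 10 = [(-4z - 10)·(-3) − (-30)·(z - 8)] / [(-3)·(z - 8)] = 42(z − 5) / ((-3)(z - 8)).
So |(-4z - 10)/(z - 8) − 10| = 42|z − 5| / (3·|z − 8|).
Restrict delta ≤ 3/2. Then |z − 5| < 3/2 gives |z − 8| = |(z − 5) + (-3)| ≥ 3 − 3/2 = 3/2.
Hence |(-4z - 10)/(z - 8) − 10| < 42|z − 5|/(3·(3/2)) = (28/3)|z − 5|, which is < eps once |z − 5| < (3/28)eps.
Take delta = min(3/2, (3/28)eps). Then 0 < |z − 5| < delta forces both bounds, so |(-4z - 10)/(z - 8) − 10| < eps.

delta = min(3/2, (3/28)eps)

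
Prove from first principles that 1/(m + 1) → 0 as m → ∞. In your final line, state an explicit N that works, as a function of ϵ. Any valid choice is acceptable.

N = 1/ϵ

Let ϵ > 0. For m ≥ 1, |1/(m + 1) − 0| = 1/(m + 1) ≤ 1/m.
We need 1/m < ϵ, i.e. m > 1/ϵ.
Take N = 1/ϵ. If m > N then |1/(m + 1)| ≤ 1/m < ϵ.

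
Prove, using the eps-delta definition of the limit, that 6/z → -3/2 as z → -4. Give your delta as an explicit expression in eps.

delta = min(2, (4/3)eps)

Suppose eps > 0. We seek delta > 0 such that 0 < |z + 4| < delta implies |6/z + 3/2| < eps.
|6/z + 3/2| = 6·|-4 − z|/(4·|z|) = 6|z + 4|/(4|z|).
Require delta ≤ 2 so that |z| > 4 − 2 = 2, hence 4|z| > 8.
Then |6/z + 3/2| < 6|z + 4|/8, which is < eps when |z + 4| < (4/3)eps.
Take delta = min(2, (4/3)eps). Then 0 < |z + 4| < delta gives both |z + 4| < 2 and |z + 4| < (4/3)eps, so |6/z + 3/2| < eps.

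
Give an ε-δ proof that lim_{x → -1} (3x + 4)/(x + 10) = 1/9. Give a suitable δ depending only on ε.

Fix ε > 0. We want δ > 0 with 0 < |x + 1| < δ ⇒ |(3x + 4)/(x + 10) − (1/9)| < ε.
Combining over a common denominator, (3x + 4)/(x + 10) − (1/9) = [(3x + 4)·9 − 1·(x + 10)] / [9·(x + 10)] = 26(x + 1) / (9(x + 10)).
So |(3x + 4)/(x + 10) − (1/9)| = 26|x + 1| / (9·|x + 10|).
Require δ ≤ 9/2, so |x + 10| ≥ |9| − |x + 1| > 9 − 9/2 = 9/2.
Hence |(3x + 4)/(x + 10) − (1/9)| < 26|x + 1|/(9·(9/2)) = (52/81)|x + 1|, which is < ε once |x + 1| < (81/52)ε.
Take δ = min(9/2, (81/52)ε). Then 0 < |x + 1| < δ forces both bounds, so |(3x + 4)/(x + 10) − (1/9)| < ε.

δ = min(9/2, (81/52)ε)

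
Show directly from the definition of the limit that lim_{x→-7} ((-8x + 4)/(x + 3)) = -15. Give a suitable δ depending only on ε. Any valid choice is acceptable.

Let ε > 0 be given. We want δ > 0 with 0 < |x + 7| < δ ⇒ |(-8x + 4)/(x + 3) + 15| < ε.
Combining over a common denominator, (-8x + 4)/(x + 3) + 15 = [(-8x + 4)·(-4) − 60·(x + 3)] / [(-4)·(x + 3)] = -28(x + 7) / ((-4)(x + 3)).
So |(-8x + 4)/(x + 3) + 15| = 28|x + 7| / (4·|x + 3|).
Require δ ≤ 2, so |x + 3| ≥ |-4| − |x + 7| > 4 − 2 = 2.
Hence |(-8x + 4)/(x + 3) + 15| < 28|x + 7|/(4·2) = (7/2)|x + 7|, which is < ε once |x + 7| < (2/7)ε.
Take δ = min(2, (2/7)ε). Then 0 < |x + 7| < δ forces both bounds, so |(-8x + 4)/(x + 3) + 15| < ε.

δ = min(2, (2/7)ε)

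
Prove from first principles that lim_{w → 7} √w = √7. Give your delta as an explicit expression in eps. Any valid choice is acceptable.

Let eps > 0 be given. We want delta > 0 such that 0 < |w − 7| < delta implies |√w − √7| < eps.
Multiplying by the conjugate, |√w − √7| = |w − 7|/(√w + √7).
Restrict delta ≤ 7 so that |w − 7| < 7 forces w > 0, and then √w + √7 > √7.
Hence |√w − √7| < |w − 7|/√7, which is < eps once |w − 7| < √7·eps.
Take delta = min(7, √7·eps). If 0 < |w − 7| < delta then w > 0 and |√w − √7| < |w − 7|/√7 < eps.

delta = min(7, √7·eps)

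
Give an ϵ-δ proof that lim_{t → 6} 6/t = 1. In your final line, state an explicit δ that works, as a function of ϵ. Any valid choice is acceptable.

Fix ϵ > 0. We seek δ > 0 such that 0 < |t − 6| < δ implies |6/t − 1| < ϵ.
|6/t − 1| = 6·|6 − t|/(6·|t|) = 6|t − 6|/(6|t|).
Require δ ≤ 3 so that |t| > 6 − 3 = 3, hence 6|t| > 18.
Then |6/t − 1| < 6|t − 6|/18, which is < ϵ when |t − 6| < 3ϵ.
Take δ = min(3, 3ϵ). Then 0 < |t − 6| < δ gives both |t − 6| < 3 and |t − 6| < 3ϵ, so |6/t − 1| < ϵ.

δ = min(3, 3ϵ)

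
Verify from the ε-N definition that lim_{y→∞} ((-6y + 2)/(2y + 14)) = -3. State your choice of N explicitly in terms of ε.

Let ε > 0 be given. We seek N > 0 such that y > N implies |(-6y + 2)/(2y + 14) + 3| < ε.
(-6y + 2)/(2y + 14) + 3 = (2(-6y + 2) − (-6)(2y + 14)) / (2(2y + 14)) = 88/(2(2y + 14)).
For y > 0 we have 2y + 14 > 2y, so |(-6y + 2)/(2y + 14) + 3| = 88/(2(2y + 14)) < 88/(2·2y) = 22/y.
Thus |(-6y + 2)/(2y + 14) + 3| < ε whenever y > 22/ε.
Take N = 22/ε. If y > N then |(-6y + 2)/(2y + 14) + 3| < 22/y < ε.

N = 22/ε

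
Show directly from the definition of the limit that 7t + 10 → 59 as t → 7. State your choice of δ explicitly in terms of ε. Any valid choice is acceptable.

δ = ε/7

Let ε > 0 be given. We need δ > 0 so that 0 < |t − 7| < δ implies |(7t + 10) − 59| < ε.
Since (7t + 10) − 59 = 7(t − 7), we have |(7t + 10) − 59| = 7|t − 7|.
So 7|t − 7| < ε exactly when |t − 7| < ε/7.
Choosing δ = ε/7 gives |(7t + 10) − 59| = 7|t − 7| < ε whenever |t − 7| < δ.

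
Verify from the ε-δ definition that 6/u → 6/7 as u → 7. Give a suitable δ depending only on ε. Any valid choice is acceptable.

Let ε > 0 be given. We seek δ > 0 such that 0 < |u − 7| < δ implies |6/u − (6/7)| < ε.
|6/u − (6/7)| = 6·|7 − u|/(7·|u|) = 6|u − 7|/(7|u|).
Restrict δ ≤ 7/2. Then |u − 7| < 7/2 gives |u| > 7/2, so 7|u| > 49/2.
Then |6/u − (6/7)| < 6|u − 7|/(49/2), which is < ε when |u − 7| < (49/12)ε.
Take δ = min(7/2, (49/12)ε). Then 0 < |u − 7| < δ gives both |u − 7| < 7/2 and |u − 7| < (49/12)ε, so |6/u − (6/7)| < ε.

δ = min(7/2, (49/12)ε)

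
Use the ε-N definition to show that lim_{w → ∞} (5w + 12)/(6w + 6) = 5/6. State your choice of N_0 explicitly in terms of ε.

N_0 = (7/6)/ε

Suppose ε > 0. We seek N_0 > 0 such that w > N_0 implies |(5w + 12)/(6w + 6) − (5/6)| < ε.
(5w + 12)/(6w + 6) − (5/6) = (6(5w + 12) − 5(6w + 6)) / (6(6w + 6)) = 42/(6(6w + 6)).
For w > 0 we have 6w + 6 > 6w, so |(5w + 12)/(6w + 6) − (5/6)| = 42/(6(6w + 6)) < 42/(6·6w) = (7/6)/w.
Thus |(5w + 12)/(6w + 6) − (5/6)| < ε whenever w > (7/6)/ε.
Take N_0 = (7/6)/ε. If w > N_0 then |(5w + 12)/(6w + 6) − (5/6)| < (7/6)/w < ε.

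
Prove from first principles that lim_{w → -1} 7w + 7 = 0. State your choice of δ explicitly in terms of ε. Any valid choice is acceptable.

δ = ε/7

Suppose ε > 0. We need δ > 0 so that 0 < |w + 1| < δ implies |(7w + 7)| < ε.
|(7w + 7)| = |7w + 7| = 7|w + 1|.
So 7|w + 1| < ε exactly when |w + 1| < ε/7.
Take δ = ε/7. If 0 < |w + 1| < δ then |(7w + 7)| = 7|w + 1| < 7·(ε/7) = ε.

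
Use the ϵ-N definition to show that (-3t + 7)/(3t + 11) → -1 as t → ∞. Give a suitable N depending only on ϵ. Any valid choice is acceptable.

Let ϵ > 0 be given. We seek N > 0 such that t > N implies |(-3t + 7)/(3t + 11) + 1| < ϵ.
(-3t + 7)/(3t + 11) + 1 = (3(-3t + 7) − (-3)(3t + 11)) / (3(3t + 11)) = 54/(3(3t + 11)).
For t > 0 we have 3t + 11 > 3t, so |(-3t + 7)/(3t + 11) + 1| = 54/(3(3t + 11)) < 54/(3·3t) = 6/t.
Thus |(-3t + 7)/(3t + 11) + 1| < ϵ whenever t > 6/ϵ.
Take N = 6/ϵ. If t > N then |(-3t + 7)/(3t + 11) + 1| < 6/t < ϵ.

N = 6/ϵ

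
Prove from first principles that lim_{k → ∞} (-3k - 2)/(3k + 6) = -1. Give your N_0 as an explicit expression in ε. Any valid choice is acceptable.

N_0 = (4/3)/ε

Let ε > 0. For k ≥ 1, |(-3k - 2)/(3k + 6) + 1| = |12|/(3(3k + 6)) = 12/(3(3k + 6)).
Since 3k + 6 ≥ 3k for k ≥ 1, this is ≤ 12/(3·3k) = (4/3)/k.
So |(-3k - 2)/(3k + 6) + 1| < ε whenever k > (4/3)/ε.
Take N_0 = (4/3)/ε. If k > N_0 then |(-3k - 2)/(3k + 6) + 1| ≤ (4/3)/k < ε.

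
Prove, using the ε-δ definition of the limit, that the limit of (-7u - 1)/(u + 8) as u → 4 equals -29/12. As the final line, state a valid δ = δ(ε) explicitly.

δ = min(6, (72/55)ε)

Let ε > 0 be given. We want δ > 0 with 0 < |u − 4| < δ ⇒ |(-7u - 1)/(u + 8) + 29/12| < ε.
Combining over a common denominator, (-7u - 1)/(u + 8) + 29/12 = [(-7u - 1)·12 − (-29)·(u + 8)] / [12·(u + 8)] = -55(u − 4) / (12(u + 8)).
So |(-7u - 1)/(u + 8) + 29/12| = 55|u − 4| / (12·|u + 8|).
Restrict δ ≤ 6. Then |u − 4| < 6 gives |u + 8| = |(u − 4) + 12| ≥ 12 − 6 = 6.
Hence |(-7u - 1)/(u + 8) + 29/12| < 55|u − 4|/(12·6) = (55/72)|u − 4|, which is < ε once |u − 4| < (72/55)ε.
Take δ = min(6, (72/55)ε). Then 0 < |u − 4| < δ forces both bounds, so |(-7u - 1)/(u + 8) + 29/12| < ε.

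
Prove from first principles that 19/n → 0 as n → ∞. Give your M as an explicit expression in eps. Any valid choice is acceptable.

M = 19/eps

Fix eps > 0. For n ≥ 1, |19/n − 0| = 19/(n) ≤ 19/n.
We need 19/n < eps, i.e. n > 19/eps.
Take M = 19/eps. If n > M then |19/n| ≤ 19/n < eps.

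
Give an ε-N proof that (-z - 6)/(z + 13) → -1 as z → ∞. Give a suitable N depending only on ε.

N = 7/ε

Fix ε > 0. We seek N > 0 such that z > N implies |(-z - 6)/(z + 13) + 1| < ε.
(-z - 6)/(z + 13) + 1 = ((-z - 6) − (-1)(z + 13)) / ((z + 13)) = 7/((z + 13)).
For z > 0 we have z + 13 > z, so |(-z - 6)/(z + 13) + 1| = 7/((z + 13)) < 7/(z) = 7/z.
Thus |(-z - 6)/(z + 13) + 1| < ε whenever z > 7/ε.
Take N = 7/ε. If z > N then |(-z - 6)/(z + 13) + 1| < 7/z < ε.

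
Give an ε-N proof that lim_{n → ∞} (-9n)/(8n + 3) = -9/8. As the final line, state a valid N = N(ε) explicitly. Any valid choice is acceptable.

Suppose ε > 0. For n ≥ 1, |(-9n)/(8n + 3) + 9/8| = |27|/(8(8n + 3)) = 27/(8(8n + 3)).
Since 8n + 3 ≥ 8n for n ≥ 1, this is ≤ 27/(8·8n) = (27/64)/n.
So |(-9n)/(8n + 3) + 9/8| < ε whenever n > (27/64)/ε.
Take N = (27/64)/ε. If n > N then |(-9n)/(8n + 3) + 9/8| ≤ (27/64)/n < ε.

N = (27/64)/ε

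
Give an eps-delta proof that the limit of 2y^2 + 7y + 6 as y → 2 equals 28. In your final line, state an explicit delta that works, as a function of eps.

delta = min(2, eps/19)

Let eps > 0. We want delta > 0 such that 0 < |y − 2| < delta implies |(2y^2 + 7y + 6) − 28| < eps.
(2y^2 + 7y + 6) − 28 = 2y^2 + 7y - 22 = (y − 2)(2y + 11).
So |(2y^2 + 7y + 6) − 28| = |y − 2|·|2y + 11|.
Require delta ≤ 2. Then |y − 2| < 2 gives |y| < 4, and by the triangle inequality |2y + 11| ≤ 2·4 + 11 = 19.
Hence |(2y^2 + 7y + 6) − 28| ≤ 19|y − 2| < eps provided |y − 2| < eps/19.
Take delta = min(2, eps/19). Then 0 < |y − 2| < delta gives both |y − 2| < 2 and |y − 2| < eps/19, so |(2y^2 + 7y + 6) − 28| < eps.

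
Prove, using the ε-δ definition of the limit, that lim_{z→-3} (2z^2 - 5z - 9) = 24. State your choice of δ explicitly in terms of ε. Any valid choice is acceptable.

Fix ε > 0. We want δ > 0 such that 0 < |z + 3| < δ implies |(2z^2 - 5z - 9) − 24| < ε.
(2z^2 - 5z - 9) − 24 = 2z^2 - 5z - 33 = (z + 3)(2z - 11).
So |(2z^2 - 5z - 9) − 24| = |z + 3|·|2z - 11|.
Require δ ≤ 1. Then |z + 3| < 1 gives |z| < 4, and by the triangle inequality |2z - 11| ≤ 2·4 + 11 = 19.
Hence |(2z^2 - 5z - 9) − 24| ≤ 19|z + 3| < ε provided |z + 3| < ε/19.
Choosing δ = min(1, ε/19) ensures both conditions, hence |(2z^2 - 5z - 9) − 24| < ε.

δ = min(1, ε/19)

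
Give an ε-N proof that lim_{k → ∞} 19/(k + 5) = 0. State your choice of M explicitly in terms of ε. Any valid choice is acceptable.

M = 19/ε

Fix ε > 0. For k ≥ 1, |19/(k + 5) − 0| = 19/(k + 5) ≤ 19/k.
We need 19/k < ε, i.e. k > 19/ε.
Take M = 19/ε. If k > M then |19/(k + 5)| ≤ 19/k < ε.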